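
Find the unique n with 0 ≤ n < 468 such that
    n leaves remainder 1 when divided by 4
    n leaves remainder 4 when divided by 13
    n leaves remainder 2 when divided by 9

173

Combine the congruences pairwise.
From n ≡ 1 (mod 4) write n = 1 + 4t. Substituting into n ≡ 4 (mod 13) gives 4t ≡ 3 (mod 13), and since 4⁻¹ ≡ 10 (mod 13), t ≡ 4. Hence n ≡ 1 + 4·4 = 17 (mod 52).
From n ≡ 17 (mod 52) write n = 17 + 52t. Substituting into n ≡ 2 (mod 9) gives 52t ≡ 3 (mod 9), and since 7⁻¹ ≡ 4 (mod 9), t ≡ 3. Hence n ≡ 17 + 52·3 = 173 (mod 468).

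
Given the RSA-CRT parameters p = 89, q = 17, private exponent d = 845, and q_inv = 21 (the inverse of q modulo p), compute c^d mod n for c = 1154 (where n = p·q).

d_p = d mod (p−1) = 845 mod 88 = 53; d_q = d mod (q−1) = 13.
m₁ = c^(d_p) mod p: c ≡ 86 (mod 89), and 86^53 mod 89 = 14.
m₂ = c^(d_q) mod q: c ≡ 15 (mod 17), and 15^13 mod 17 = 2.
h = q_inv·(m₁ − m₂) mod p = 21·(14 − 2) mod 89 = 74.
m = m₂ + h·q = 2 + 74·17 = 1260.

1260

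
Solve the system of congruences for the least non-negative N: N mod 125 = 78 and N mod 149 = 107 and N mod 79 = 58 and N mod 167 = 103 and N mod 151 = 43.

19476759203

The moduli are pairwise coprime; M = 125·149·79·167·151 = 37103663375.
M/125 = 296829307; 296829307 ≡ 57 (mod 125); 57·68 ≡ 1, so inverse 68.
M/149 = 249017875; 249017875 ≡ 135 (mod 149); 135·117 ≡ 1, so inverse 117.
M/79 = 469666625; 469666625 ≡ 12 (mod 79); 12·33 ≡ 1, so inverse 33.
M/167 = 222177625; 222177625 ≡ 157 (mod 167); 157·50 ≡ 1, so inverse 50.
M/151 = 245719625; 245719625 ≡ 43 (mod 151); 43·144 ≡ 1, so inverse 144.
N ≡ 78·296829307·68 + 107·249017875·117 + 58·469666625·33 + 103·222177625·50 + 43·245719625·144 = 8256490028453.
8256490028453 mod 37103663375 = 19476759203.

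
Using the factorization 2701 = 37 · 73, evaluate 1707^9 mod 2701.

302

Mod 37: 1707 ≡ 5; 5^9 ≡ 6 (mod 37).
Mod 73: 1707 ≡ 28; 28^9 ≡ 10 (mod 73).
Combine by CRT: x ≡ 6 (mod 37), x ≡ 10 (mod 73) ⇒ x ≡ 302 (mod 2701).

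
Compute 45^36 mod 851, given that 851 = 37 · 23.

1

Mod 37: 45 ≡ 8; since 36 | 36, by Fermat 8^36 ≡ 1 (mod 37).
Mod 23: 45 ≡ 22; by Fermat, exponent reduces to 36 mod 22 = 14; 22^14 ≡ 1 (mod 23).
Combine by CRT: x ≡ 1 (mod 37), x ≡ 1 (mod 23) ⇒ x ≡ 1 (mod 851).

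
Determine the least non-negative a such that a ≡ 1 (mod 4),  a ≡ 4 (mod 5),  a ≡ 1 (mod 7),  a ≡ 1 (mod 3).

The moduli are pairwise coprime; N = 4·5·7·3 = 420.
N/4 = 105; 105 ≡ 1 (mod 4), inverse 1.
N/5 = 84; 84 ≡ 4 (mod 5); 4·4 ≡ 1, so inverse 4.
N/7 = 60; 60 ≡ 4 (mod 7); 4·2 ≡ 1, so inverse 2.
N/3 = 140; 140 ≡ 2 (mod 3); 2·2 ≡ 1, so inverse 2.
a ≡ 1·105·1 + 4·84·4 + 1·60·2 + 1·140·2 = 1849.
1849 mod 420 = 169.

169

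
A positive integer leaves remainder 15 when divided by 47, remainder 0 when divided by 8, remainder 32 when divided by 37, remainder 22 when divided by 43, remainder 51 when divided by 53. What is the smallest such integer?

Combine the congruences pairwise.
From k ≡ 15 (mod 47) write k = 15 + 47t. Substituting into k ≡ 0 (mod 8) gives 47t ≡ 1 (mod 8), and since 7⁻¹ ≡ 7 (mod 8), t ≡ 7. Hence k ≡ 15 + 47·7 = 344 (mod 376).
From k ≡ 344 (mod 376) write k = 344 + 376t. Substituting into k ≡ 32 (mod 37) gives 376t ≡ 21 (mod 37), and since 6⁻¹ ≡ 31 (mod 37), t ≡ 22. Hence k ≡ 344 + 376·22 = 8616 (mod 13912).
From k ≡ 8616 (mod 13912) write k = 8616 + 13912t. Substituting into k ≡ 22 (mod 43) gives 13912t ≡ 6 (mod 43), and since 23⁻¹ ≡ 15 (mod 43), t ≡ 4. Hence k ≡ 8616 + 13912·4 = 64264 (mod 598216).
From k ≡ 64264 (mod 598216) write k = 64264 + 598216t. Substituting into k ≡ 51 (mod 53) gives 598216t ≡ 23 (mod 53), and since 5⁻¹ ≡ 32 (mod 53), t ≡ 47. Hence k ≡ 64264 + 598216·47 = 28180416 (mod 31705448).

28180416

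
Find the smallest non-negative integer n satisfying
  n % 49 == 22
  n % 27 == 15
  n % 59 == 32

60684

Combine the congruences pairwise.
From n ≡ 22 (mod 49) write n = 22 + 49t. Substituting into n ≡ 15 (mod 27) gives 49t ≡ 20 (mod 27), and since 22⁻¹ ≡ 16 (mod 27), t ≡ 23. Hence n ≡ 22 + 49·23 = 1149 (mod 1323).
From n ≡ 1149 (mod 1323) write n = 1149 + 1323t. Substituting into n ≡ 32 (mod 59) gives 1323t ≡ 4 (mod 59), and since 25⁻¹ ≡ 26 (mod 59), t ≡ 45. Hence n ≡ 1149 + 1323·45 = 60684 (mod 78057).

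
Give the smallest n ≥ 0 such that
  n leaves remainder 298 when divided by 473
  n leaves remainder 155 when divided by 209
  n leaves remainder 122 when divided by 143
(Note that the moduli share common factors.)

47598

gcd(473, 209) = 11 and 11 | (155 − 298), so the pair is consistent; merging gives n ≡ 2663 (mod 8987), where 8987 = lcm(473, 209).
gcd(8987, 143) = 11 and 11 | (122 − 2663), so the pair is consistent; merging gives n ≡ 47598 (mod 116831), where 116831 = lcm(8987, 143).
The solution is unique modulo lcm(473, 209, 143) = 116831.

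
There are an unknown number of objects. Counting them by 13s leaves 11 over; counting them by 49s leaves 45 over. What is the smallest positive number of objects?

From N ≡ 11 (mod 13) write N = 11 + 13t. Substituting into N ≡ 45 (mod 49) gives 13t ≡ 34 (mod 49), and since 13⁻¹ ≡ 34 (mod 49), t ≡ 29. Hence N ≡ 11 + 13·29 = 388 (mod 637).

388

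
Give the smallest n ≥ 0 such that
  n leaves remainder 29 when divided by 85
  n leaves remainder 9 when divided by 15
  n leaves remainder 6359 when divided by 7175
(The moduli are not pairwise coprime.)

gcd(85, 15) = 5 and 5 | (9 − 29), so the pair is consistent; merging gives n ≡ 114 (mod 255), where 255 = lcm(85, 15).
gcd(255, 7175) = 5 and 5 | (6359 − 114), so the pair is consistent; merging gives n ≡ 85284 (mod 365925), where 365925 = lcm(255, 7175).
The solution is unique modulo lcm(85, 15, 7175) = 365925.

85284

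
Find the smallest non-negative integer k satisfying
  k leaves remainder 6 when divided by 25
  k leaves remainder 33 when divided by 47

456

From k ≡ 6 (mod 25) write k = 6 + 25t. Substituting into k ≡ 33 (mod 47) gives 25t ≡ 27 (mod 47), and since 25⁻¹ ≡ 32 (mod 47), t ≡ 18. Hence k ≡ 6 + 25·18 = 456 (mod 1175).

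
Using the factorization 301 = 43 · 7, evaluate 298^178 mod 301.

53

Mod 43: 298 ≡ 40; by Fermat, exponent reduces to 178 mod 42 = 10; 40^10 ≡ 10 (mod 43).
Mod 7: 298 ≡ 4; by Fermat, exponent reduces to 178 mod 6 = 4; 4^4 ≡ 4 (mod 7).
Combine by CRT: x ≡ 10 (mod 43), x ≡ 4 (mod 7) ⇒ x ≡ 53 (mod 301).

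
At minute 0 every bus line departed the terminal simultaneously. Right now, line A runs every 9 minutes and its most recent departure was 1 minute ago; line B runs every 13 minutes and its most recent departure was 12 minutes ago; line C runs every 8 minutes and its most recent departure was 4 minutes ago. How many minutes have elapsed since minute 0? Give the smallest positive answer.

532

Combine the congruences pairwise.
From t ≡ 1 (mod 9) write t = 1 + 9s. Substituting into t ≡ 12 (mod 13) gives 9s ≡ 11 (mod 13), and since 9⁻¹ ≡ 3 (mod 13), s ≡ 7. Hence t ≡ 1 + 9·7 = 64 (mod 117).
From t ≡ 64 (mod 117) write t = 64 + 117s. Substituting into t ≡ 4 (mod 8) gives 117s ≡ 4 (mod 8), and since 5⁻¹ ≡ 5 (mod 8), s ≡ 4. Hence t ≡ 64 + 117·4 = 532 (mod 936).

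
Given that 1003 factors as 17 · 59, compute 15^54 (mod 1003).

846

Mod 17: 15 ≡ 15; by Fermat, exponent reduces to 54 mod 16 = 6; 15^6 ≡ 13 (mod 17).
Mod 59: 15 ≡ 15; 15^54 ≡ 20 (mod 59).
Combine by CRT: x ≡ 13 (mod 17), x ≡ 20 (mod 59) ⇒ x ≡ 846 (mod 1003).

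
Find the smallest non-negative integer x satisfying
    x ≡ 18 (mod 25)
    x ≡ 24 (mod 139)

From x ≡ 18 (mod 25) write x = 18 + 25t. Substituting into x ≡ 24 (mod 139) gives 25t ≡ 6 (mod 139), and since 25⁻¹ ≡ 89 (mod 139), t ≡ 117. Hence x ≡ 18 + 25·117 = 2943 (mod 3475).

2943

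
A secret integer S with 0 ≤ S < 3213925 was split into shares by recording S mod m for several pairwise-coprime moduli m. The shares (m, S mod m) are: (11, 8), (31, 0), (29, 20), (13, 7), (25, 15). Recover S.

From S ≡ 8 (mod 11) write S = 8 + 11t. Substituting into S ≡ 0 (mod 31) gives 11t ≡ 23 (mod 31), and since 11⁻¹ ≡ 17 (mod 31), t ≡ 19. Hence S ≡ 8 + 11·19 = 217 (mod 341).
From S ≡ 217 (mod 341) write S = 217 + 341t. Substituting into S ≡ 20 (mod 29) gives 341t ≡ 6 (mod 29), and since 22⁻¹ ≡ 4 (mod 29), t ≡ 24. Hence S ≡ 217 + 341·24 = 8401 (mod 9889).
From S ≡ 8401 (mod 9889) write S = 8401 + 9889t. Substituting into S ≡ 7 (mod 13) gives 9889t ≡ 4 (mod 13), and since 9⁻¹ ≡ 3 (mod 13), t ≡ 12. Hence S ≡ 8401 + 9889·12 = 127069 (mod 128557).
From S ≡ 127069 (mod 128557) write S = 127069 + 128557t. Substituting into S ≡ 15 (mod 25) gives 128557t ≡ 21 (mod 25), and since 7⁻¹ ≡ 18 (mod 25), t ≡ 3. Hence S ≡ 127069 + 128557·3 = 512740 (mod 3213925).

512740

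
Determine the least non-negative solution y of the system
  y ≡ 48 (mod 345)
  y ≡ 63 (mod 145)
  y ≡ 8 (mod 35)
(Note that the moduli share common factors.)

gcd(345, 145) = 5 and 5 | (63 − 48), so the pair is consistent; merging gives y ≡ 8328 (mod 10005), where 10005 = lcm(345, 145).
gcd(10005, 35) = 5 and 5 | (8 − 8328), so the pair is consistent; merging gives y ≡ 58353 (mod 70035), where 70035 = lcm(10005, 35).
The solution is unique modulo lcm(345, 145, 35) = 70035.

58353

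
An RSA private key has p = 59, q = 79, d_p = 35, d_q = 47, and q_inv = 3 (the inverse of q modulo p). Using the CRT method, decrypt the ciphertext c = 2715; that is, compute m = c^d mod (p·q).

m₁ = c^(d_p) mod p: c ≡ 1 (mod 59), and 1^35 mod 59 = 1.
m₂ = c^(d_q) mod q: c ≡ 29 (mod 79), and 29^47 mod 79 = 43.
h = q_inv·(m₁ − m₂) mod p = 3·(1 − 43) mod 59 = 51.
m = m₂ + h·q = 43 + 51·79 = 4072.

4072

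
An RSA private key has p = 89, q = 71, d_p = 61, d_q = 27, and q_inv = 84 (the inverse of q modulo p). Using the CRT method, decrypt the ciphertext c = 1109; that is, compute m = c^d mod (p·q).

3406

m₁ = c^(d_p) mod p: c ≡ 41 (mod 89), and 41^61 mod 89 = 24.
m₂ = c^(d_q) mod q: c ≡ 44 (mod 71), and 44^27 mod 71 = 69.
h = q_inv·(m₁ − m₂) mod p = 84·(24 − 69) mod 89 = 47.
m = m₂ + h·q = 69 + 47·71 = 3406.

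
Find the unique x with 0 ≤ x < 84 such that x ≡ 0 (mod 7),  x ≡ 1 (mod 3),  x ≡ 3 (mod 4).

The moduli are pairwise coprime; N = 7·3·4 = 84.
N/7 = 12; 12 ≡ 5 (mod 7); 5·3 ≡ 1, so inverse 3.
N/3 = 28; 28 ≡ 1 (mod 3), inverse 1.
N/4 = 21; 21 ≡ 1 (mod 4), inverse 1.
x ≡ 0·12·3 + 1·28·1 + 3·21·1 = 91.
91 mod 84 = 7.

7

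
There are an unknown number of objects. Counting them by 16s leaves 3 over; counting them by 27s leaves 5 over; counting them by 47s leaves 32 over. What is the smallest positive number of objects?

The moduli are pairwise coprime; M = 16·27·47 = 20304.
M/16 = 1269; 1269 ≡ 5 (mod 16); 5·13 ≡ 1, so inverse 13.
M/27 = 752; 752 ≡ 23 (mod 27); 23·20 ≡ 1, so inverse 20.
M/47 = 432; 432 ≡ 9 (mod 47); 9·21 ≡ 1, so inverse 21.
N ≡ 3·1269·13 + 5·752·20 + 32·432·21 = 414995.
414995 mod 20304 = 8915.

8915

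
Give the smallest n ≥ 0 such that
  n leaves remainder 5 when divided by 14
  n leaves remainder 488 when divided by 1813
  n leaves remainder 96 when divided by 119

gcd(14, 1813) = 7 and 7 | (488 − 5), so the pair is consistent; merging gives n ≡ 2301 (mod 3626), where 3626 = lcm(14, 1813).
gcd(3626, 119) = 7 and 7 | (96 − 2301), so the pair is consistent; merging gives n ≡ 5927 (mod 61642), where 61642 = lcm(3626, 119).
The solution is unique modulo lcm(14, 1813, 119) = 61642.

5927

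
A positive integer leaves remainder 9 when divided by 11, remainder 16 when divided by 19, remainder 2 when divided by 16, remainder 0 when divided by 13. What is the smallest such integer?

From N ≡ 9 (mod 11) write N = 9 + 11t. Substituting into N ≡ 16 (mod 19) gives 11t ≡ 7 (mod 19), and since 11⁻¹ ≡ 7 (mod 19), t ≡ 11. Hence N ≡ 9 + 11·11 = 130 (mod 209).
From N ≡ 130 (mod 209) write N = 130 + 209t. Substituting into N ≡ 2 (mod 16) gives 209t ≡ 0 (mod 16), and since 1⁻¹ ≡ 1 (mod 16), t ≡ 0. Hence N ≡ 130 + 209·0 = 130 (mod 3344).
From N ≡ 130 (mod 3344) write N = 130 + 3344t. Substituting into N ≡ 0 (mod 13) gives 3344t ≡ 0 (mod 13), and since 3⁻¹ ≡ 9 (mod 13), t ≡ 0. Hence N ≡ 130 + 3344·0 = 130 (mod 43472).

130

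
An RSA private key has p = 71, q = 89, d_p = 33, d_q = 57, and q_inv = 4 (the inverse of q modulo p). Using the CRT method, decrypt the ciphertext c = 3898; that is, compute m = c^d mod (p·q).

m₁ = c^(d_p) mod p: c ≡ 64 (mod 71), and 64^33 mod 71 = 29.
m₂ = c^(d_q) mod q: c ≡ 71 (mod 89), and 71^57 mod 89 = 20.
h = q_inv·(m₁ − m₂) mod p = 4·(29 − 20) mod 71 = 36.
m = m₂ + h·q = 20 + 36·89 = 3224.

3224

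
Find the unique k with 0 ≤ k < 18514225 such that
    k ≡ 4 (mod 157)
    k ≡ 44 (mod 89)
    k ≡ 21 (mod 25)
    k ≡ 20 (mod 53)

The moduli are pairwise coprime; N = 157·89·25·53 = 18514225.
N/157 = 117925; 117925 ≡ 18 (mod 157); 18·96 ≡ 1, so inverse 96.
N/89 = 208025; 208025 ≡ 32 (mod 89); 32·64 ≡ 1, so inverse 64.
N/25 = 740569; 740569 ≡ 19 (mod 25); 19·4 ≡ 1, so inverse 4.
N/53 = 349325; 349325 ≡ 2 (mod 53); 2·27 ≡ 1, so inverse 27.
k ≡ 4·117925·96 + 44·208025·64 + 21·740569·4 + 20·349325·27 = 881924896.
881924896 mod 18514225 = 11756321.

11756321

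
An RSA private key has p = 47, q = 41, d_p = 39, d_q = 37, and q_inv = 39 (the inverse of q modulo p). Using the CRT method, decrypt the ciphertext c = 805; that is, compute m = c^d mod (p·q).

m₁ = c^(d_p) mod p: c ≡ 6 (mod 47), and 6^39 mod 47 = 12.
m₂ = c^(d_q) mod q: c ≡ 26 (mod 41), and 26^37 mod 41 = 22.
h = q_inv·(m₁ − m₂) mod p = 39·(12 − 22) mod 47 = 33.
m = m₂ + h·q = 22 + 33·41 = 1375.

1375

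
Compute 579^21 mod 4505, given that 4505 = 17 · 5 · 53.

Mod 17: 579 ≡ 1; by Fermat, exponent reduces to 21 mod 16 = 5; 1^5 ≡ 1 (mod 17).
Mod 5: 579 ≡ 4; by Fermat, exponent reduces to 21 mod 4 = 1; 4^1 ≡ 4 (mod 5).
Mod 53: 579 ≡ 49; 49^21 ≡ 28 (mod 53).
Combine by CRT: x ≡ 1 (mod 17), x ≡ 4 (mod 5), x ≡ 28 (mod 53) ⇒ x ≡ 664 (mod 4505).

664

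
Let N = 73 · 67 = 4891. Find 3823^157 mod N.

3531

Mod 73: 3823 ≡ 27; by Fermat, exponent reduces to 157 mod 72 = 13; 27^13 ≡ 27 (mod 73).
Mod 67: 3823 ≡ 4; by Fermat, exponent reduces to 157 mod 66 = 25; 4^25 ≡ 47 (mod 67).
Combine by CRT: x ≡ 27 (mod 73), x ≡ 47 (mod 67) ⇒ x ≡ 3531 (mod 4891).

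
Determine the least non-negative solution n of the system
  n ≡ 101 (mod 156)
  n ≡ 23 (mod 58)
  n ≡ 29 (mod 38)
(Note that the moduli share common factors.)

gcd(156, 58) = 2 and 2 | (23 − 101), so the pair is consistent; merging gives n ≡ 2285 (mod 4524), where 4524 = lcm(156, 58).
gcd(4524, 38) = 2 and 2 | (29 − 2285), so the pair is consistent; merging gives n ≡ 56573 (mod 85956), where 85956 = lcm(4524, 38).
The solution is unique modulo lcm(156, 58, 38) = 85956.

56573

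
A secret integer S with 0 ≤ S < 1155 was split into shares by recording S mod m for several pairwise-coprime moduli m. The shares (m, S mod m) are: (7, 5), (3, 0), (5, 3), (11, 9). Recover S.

The moduli are pairwise coprime; N = 7·3·5·11 = 1155.
N/7 = 165; 165 ≡ 4 (mod 7); 4·2 ≡ 1, so inverse 2.
N/3 = 385; 385 ≡ 1 (mod 3), inverse 1.
N/5 = 231; 231 ≡ 1 (mod 5), inverse 1.
N/11 = 105; 105 ≡ 6 (mod 11); 6·2 ≡ 1, so inverse 2.
S ≡ 5·165·2 + 0·385·1 + 3·231·1 + 9·105·2 = 4233.
4233 mod 1155 = 768.

768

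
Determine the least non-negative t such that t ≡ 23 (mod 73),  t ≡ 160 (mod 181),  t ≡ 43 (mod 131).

1307161

The moduli are pairwise coprime; N = 73·181·131 = 1730903.
N/73 = 23711; 23711 ≡ 59 (mod 73); 59·26 ≡ 1, so inverse 26.
N/181 = 9563; 9563 ≡ 151 (mod 181); 151·6 ≡ 1, so inverse 6.
N/131 = 13213; 13213 ≡ 113 (mod 131); 113·80 ≡ 1, so inverse 80.
t ≡ 23·23711·26 + 160·9563·6 + 43·13213·80 = 68812378.
68812378 mod 1730903 = 1307161.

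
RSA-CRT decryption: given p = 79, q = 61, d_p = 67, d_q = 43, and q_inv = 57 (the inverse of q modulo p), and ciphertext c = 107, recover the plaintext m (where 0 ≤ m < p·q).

533

m₁ = c^(d_p) mod p: c ≡ 28 (mod 79), and 28^67 mod 79 = 59.
m₂ = c^(d_q) mod q: c ≡ 46 (mod 61), and 46^43 mod 61 = 45.
h = q_inv·(m₁ − m₂) mod p = 57·(59 − 45) mod 79 = 8.
m = m₂ + h·q = 45 + 8·61 = 533.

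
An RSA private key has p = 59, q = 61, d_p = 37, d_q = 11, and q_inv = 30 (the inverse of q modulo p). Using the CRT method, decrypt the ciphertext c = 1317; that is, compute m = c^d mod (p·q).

3522

m₁ = c^(d_p) mod p: c ≡ 19 (mod 59), and 19^37 mod 59 = 41.
m₂ = c^(d_q) mod q: c ≡ 36 (mod 61), and 36^11 mod 61 = 45.
h = q_inv·(m₁ − m₂) mod p = 30·(41 − 45) mod 59 = 57.
m = m₂ + h·q = 45 + 57·61 = 3522.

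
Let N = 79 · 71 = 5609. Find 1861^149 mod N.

Mod 79: 1861 ≡ 44; by Fermat, exponent reduces to 149 mod 78 = 71; 44^71 ≡ 72 (mod 79).
Mod 71: 1861 ≡ 15; by Fermat, exponent reduces to 149 mod 70 = 9; 15^9 ≡ 60 (mod 71).
Combine by CRT: x ≡ 72 (mod 79), x ≡ 60 (mod 71) ⇒ x ≡ 2758 (mod 5609).

2758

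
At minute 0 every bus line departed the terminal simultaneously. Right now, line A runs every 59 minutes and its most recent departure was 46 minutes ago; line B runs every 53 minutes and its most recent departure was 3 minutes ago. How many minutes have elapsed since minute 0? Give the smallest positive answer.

Combine the congruences pairwise.
From t ≡ 46 (mod 59) write t = 46 + 59s. Substituting into t ≡ 3 (mod 53) gives 59s ≡ 10 (mod 53), and since 6⁻¹ ≡ 9 (mod 53), s ≡ 37. Hence t ≡ 46 + 59·37 = 2229 (mod 3127).

2229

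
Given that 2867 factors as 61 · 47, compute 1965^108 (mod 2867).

977

Mod 61: 1965 ≡ 13; by Fermat, exponent reduces to 108 mod 60 = 48; 13^48 ≡ 1 (mod 61).
Mod 47: 1965 ≡ 38; by Fermat, exponent reduces to 108 mod 46 = 16; 38^16 ≡ 37 (mod 47).
Combine by CRT: x ≡ 1 (mod 61), x ≡ 37 (mod 47) ⇒ x ≡ 977 (mod 2867).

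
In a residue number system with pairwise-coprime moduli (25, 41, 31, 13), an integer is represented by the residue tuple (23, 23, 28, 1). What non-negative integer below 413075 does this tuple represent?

Combine the congruences pairwise.
From x ≡ 23 (mod 25) write x = 23 + 25t. Substituting into x ≡ 23 (mod 41) gives 25t ≡ 0 (mod 41), and since 25⁻¹ ≡ 23 (mod 41), t ≡ 0. Hence x ≡ 23 + 25·0 = 23 (mod 1025).
From x ≡ 23 (mod 1025) write x = 23 + 1025t. Substituting into x ≡ 28 (mod 31) gives 1025t ≡ 5 (mod 31), and since 2⁻¹ ≡ 16 (mod 31), t ≡ 18. Hence x ≡ 23 + 1025·18 = 18473 (mod 31775).
From x ≡ 18473 (mod 31775) write x = 18473 + 31775t. Substituting into x ≡ 1 (mod 13) gives 31775t ≡ 1 (mod 13), and since 3⁻¹ ≡ 9 (mod 13), t ≡ 9. Hence x ≡ 18473 + 31775·9 = 304448 (mod 413075).

304448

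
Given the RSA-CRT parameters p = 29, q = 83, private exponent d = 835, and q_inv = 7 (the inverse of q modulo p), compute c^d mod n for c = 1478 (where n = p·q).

d_p = d mod (p−1) = 835 mod 28 = 23; d_q = d mod (q−1) = 15.
m₁ = c^(d_p) mod p: c ≡ 28 (mod 29), and 28^23 mod 29 = 28.
m₂ = c^(d_q) mod q: c ≡ 67 (mod 83), and 67^15 mod 83 = 60.
h = q_inv·(m₁ − m₂) mod p = 7·(28 − 60) mod 29 = 8.
m = m₂ + h·q = 60 + 8·83 = 724.

724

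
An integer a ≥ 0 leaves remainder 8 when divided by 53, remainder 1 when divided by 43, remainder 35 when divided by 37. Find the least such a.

From a ≡ 8 (mod 53) write a = 8 + 53t. Substituting into a ≡ 1 (mod 43) gives 53t ≡ 36 (mod 43), and since 10⁻¹ ≡ 13 (mod 43), t ≡ 38. Hence a ≡ 8 + 53·38 = 2022 (mod 2279).
From a ≡ 2022 (mod 2279) write a = 2022 + 2279t. Substituting into a ≡ 35 (mod 37) gives 2279t ≡ 11 (mod 37), and since 22⁻¹ ≡ 32 (mod 37), t ≡ 19. Hence a ≡ 2022 + 2279·19 = 45323 (mod 84323).

45323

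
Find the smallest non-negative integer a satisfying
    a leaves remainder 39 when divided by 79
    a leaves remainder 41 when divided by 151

Combine the congruences pairwise.
From a ≡ 39 (mod 79) write a = 39 + 79t. Substituting into a ≡ 41 (mod 151) gives 79t ≡ 2 (mod 151), and since 79⁻¹ ≡ 65 (mod 151), t ≡ 130. Hence a ≡ 39 + 79·130 = 10309 (mod 11929).

10309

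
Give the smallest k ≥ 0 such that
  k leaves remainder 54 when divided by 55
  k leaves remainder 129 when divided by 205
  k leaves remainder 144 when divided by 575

gcd(55, 205) = 5 and 5 | (129 − 54), so the pair is consistent; merging gives k ≡ 1154 (mod 2255), where 2255 = lcm(55, 205).
gcd(2255, 575) = 5 and 5 | (144 − 1154), so the pair is consistent; merging gives k ≡ 109394 (mod 259325), where 259325 = lcm(2255, 575).
The solution is unique modulo lcm(55, 205, 575) = 259325.

109394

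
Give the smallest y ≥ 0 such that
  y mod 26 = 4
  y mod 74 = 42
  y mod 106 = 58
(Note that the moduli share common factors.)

gcd(26, 74) = 2 and 2 | (42 − 4), so the pair is consistent; merging gives y ≡ 264 (mod 962), where 962 = lcm(26, 74).
gcd(962, 106) = 2 and 2 | (58 − 264), so the pair is consistent; merging gives y ≡ 13732 (mod 50986), where 50986 = lcm(962, 106).
The solution is unique modulo lcm(26, 74, 106) = 50986.

13732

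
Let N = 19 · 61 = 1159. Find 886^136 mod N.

596

Mod 19: 886 ≡ 12; by Fermat, exponent reduces to 136 mod 18 = 10; 12^10 ≡ 7 (mod 19).
Mod 61: 886 ≡ 32; by Fermat, exponent reduces to 136 mod 60 = 16; 32^16 ≡ 47 (mod 61).
Combine by CRT: x ≡ 7 (mod 19), x ≡ 47 (mod 61) ⇒ x ≡ 596 (mod 1159).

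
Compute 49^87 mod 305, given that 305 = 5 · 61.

64

Mod 5: 49 ≡ 4; by Fermat, exponent reduces to 87 mod 4 = 3; 4^3 ≡ 4 (mod 5).
Mod 61: 49 ≡ 49; by Fermat, exponent reduces to 87 mod 60 = 27; 49^27 ≡ 3 (mod 61).
Combine by CRT: x ≡ 4 (mod 5), x ≡ 3 (mod 61) ⇒ x ≡ 64 (mod 305).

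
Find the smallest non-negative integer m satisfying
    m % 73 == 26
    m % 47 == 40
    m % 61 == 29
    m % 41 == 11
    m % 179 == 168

The moduli are pairwise coprime; N = 73·47·61·41·179 = 1535986649.
N/73 = 21040913; 21040913 ≡ 50 (mod 73); 50·19 ≡ 1, so inverse 19.
N/47 = 32680567; 32680567 ≡ 10 (mod 47); 10·33 ≡ 1, so inverse 33.
N/61 = 25180109; 25180109 ≡ 41 (mod 61); 41·3 ≡ 1, so inverse 3.
N/41 = 37463089; 37463089 ≡ 36 (mod 41); 36·8 ≡ 1, so inverse 8.
N/179 = 8580931; 8580931 ≡ 29 (mod 179); 29·142 ≡ 1, so inverse 142.
m ≡ 26·21040913·19 + 40·32680567·33 + 29·25180109·3 + 11·37463089·8 + 168·8580931·142 = 263726670713.
263726670713 mod 1535986649 = 1072953734.

1072953734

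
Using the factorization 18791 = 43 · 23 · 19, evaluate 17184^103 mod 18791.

Mod 43: 17184 ≡ 27; by Fermat, exponent reduces to 103 mod 42 = 19; 27^19 ≡ 22 (mod 43).
Mod 23: 17184 ≡ 3; by Fermat, exponent reduces to 103 mod 22 = 15; 3^15 ≡ 12 (mod 23).
Mod 19: 17184 ≡ 8; by Fermat, exponent reduces to 103 mod 18 = 13; 8^13 ≡ 8 (mod 19).
Combine by CRT: x ≡ 22 (mod 43), x ≡ 12 (mod 23), x ≡ 8 (mod 19) ⇒ x ≡ 7418 (mod 18791).

7418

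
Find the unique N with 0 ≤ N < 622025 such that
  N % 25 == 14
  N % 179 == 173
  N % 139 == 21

502089

From N ≡ 14 (mod 25) write N = 14 + 25t. Substituting into N ≡ 173 (mod 179) gives 25t ≡ 159 (mod 179), and since 25⁻¹ ≡ 43 (mod 179), t ≡ 35. Hence N ≡ 14 + 25·35 = 889 (mod 4475).
From N ≡ 889 (mod 4475) write N = 889 + 4475t. Substituting into N ≡ 21 (mod 139) gives 4475t ≡ 105 (mod 139), and since 27⁻¹ ≡ 103 (mod 139), t ≡ 112. Hence N ≡ 889 + 4475·112 = 502089 (mod 622025).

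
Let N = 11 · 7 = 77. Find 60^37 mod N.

Mod 11: 60 ≡ 5; by Fermat, exponent reduces to 37 mod 10 = 7; 5^7 ≡ 3 (mod 11).
Mod 7: 60 ≡ 4; by Fermat, exponent reduces to 37 mod 6 = 1; 4^1 ≡ 4 (mod 7).
Combine by CRT: x ≡ 3 (mod 11), x ≡ 4 (mod 7) ⇒ x ≡ 25 (mod 77).

25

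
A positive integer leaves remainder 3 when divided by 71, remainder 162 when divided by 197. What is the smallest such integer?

From k ≡ 3 (mod 71) write k = 3 + 71t. Substituting into k ≡ 162 (mod 197) gives 71t ≡ 159 (mod 197), and since 71⁻¹ ≡ 111 (mod 197), t ≡ 116. Hence k ≡ 3 + 71·116 = 8239 (mod 13987).

8239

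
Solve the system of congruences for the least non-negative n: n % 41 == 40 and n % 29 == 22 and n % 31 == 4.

The moduli are pairwise coprime; M = 41·29·31 = 36859.
M/41 = 899; 899 ≡ 38 (mod 41); 38·27 ≡ 1, so inverse 27.
M/29 = 1271; 1271 ≡ 24 (mod 29); 24·23 ≡ 1, so inverse 23.
M/31 = 1189; 1189 ≡ 11 (mod 31); 11·17 ≡ 1, so inverse 17.
n ≡ 40·899·27 + 22·1271·23 + 4·1189·17 = 1694898.
1694898 mod 36859 = 36243.

36243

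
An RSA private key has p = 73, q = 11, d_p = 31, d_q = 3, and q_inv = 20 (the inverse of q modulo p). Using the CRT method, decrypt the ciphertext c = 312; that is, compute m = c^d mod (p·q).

m₁ = c^(d_p) mod p: c ≡ 20 (mod 73), and 20^31 mod 73 = 60.
m₂ = c^(d_q) mod q: c ≡ 4 (mod 11), and 4^3 mod 11 = 9.
h = q_inv·(m₁ − m₂) mod p = 20·(60 − 9) mod 73 = 71.
m = m₂ + h·q = 9 + 71·11 = 790.

790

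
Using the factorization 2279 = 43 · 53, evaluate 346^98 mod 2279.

44

Mod 43: 346 ≡ 2; by Fermat, exponent reduces to 98 mod 42 = 14; 2^14 ≡ 1 (mod 43).
Mod 53: 346 ≡ 28; by Fermat, exponent reduces to 98 mod 52 = 46; 28^46 ≡ 44 (mod 53).
Combine by CRT: x ≡ 1 (mod 43), x ≡ 44 (mod 53) ⇒ x ≡ 44 (mod 2279).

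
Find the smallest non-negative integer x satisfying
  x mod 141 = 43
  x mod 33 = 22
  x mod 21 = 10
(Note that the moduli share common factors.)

Combine the congruences pairwise.
gcd(141, 33) = 3 and 3 | (22 − 43), so the pair is consistent; merging gives x ≡ 748 (mod 1551), where 1551 = lcm(141, 33).
gcd(1551, 21) = 3 and 3 | (10 − 748), so the pair is consistent; merging gives x ≡ 2299 (mod 10857), where 10857 = lcm(1551, 21).
The solution is unique modulo lcm(141, 33, 21) = 10857.

2299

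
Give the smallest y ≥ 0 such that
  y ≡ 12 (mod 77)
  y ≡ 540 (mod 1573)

8405

gcd(77, 1573) = 11 and 11 | (540 − 12), so the pair is consistent; merging gives y ≡ 8405 (mod 11011), where 11011 = lcm(77, 1573).
The solution is unique modulo lcm(77, 1573) = 11011.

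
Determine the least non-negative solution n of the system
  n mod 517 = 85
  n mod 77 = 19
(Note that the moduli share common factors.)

1636

gcd(517, 77) = 11 and 11 | (19 − 85), so the pair is consistent; merging gives n ≡ 1636 (mod 3619), where 3619 = lcm(517, 77).
The solution is unique modulo lcm(517, 77) = 3619.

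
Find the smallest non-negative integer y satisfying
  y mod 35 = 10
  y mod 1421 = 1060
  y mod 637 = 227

gcd(35, 1421) = 7 and 7 | (1060 − 10), so the pair is consistent; merging gives y ≡ 1060 (mod 7105), where 7105 = lcm(35, 1421).
gcd(7105, 637) = 49 and 49 | (227 − 1060), so the pair is consistent; merging gives y ≡ 79215 (mod 92365), where 92365 = lcm(7105, 637).
The solution is unique modulo lcm(35, 1421, 637) = 92365.

79215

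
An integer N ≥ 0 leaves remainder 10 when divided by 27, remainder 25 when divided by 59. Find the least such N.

1441

From N ≡ 10 (mod 27) write N = 10 + 27t. Substituting into N ≡ 25 (mod 59) gives 27t ≡ 15 (mod 59), and since 27⁻¹ ≡ 35 (mod 59), t ≡ 53. Hence N ≡ 10 + 27·53 = 1441 (mod 1593).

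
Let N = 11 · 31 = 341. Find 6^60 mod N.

Mod 11: 6 ≡ 6; since 10 | 60, by Fermat 6^60 ≡ 1 (mod 11).
Mod 31: 6 ≡ 6; since 30 | 60, by Fermat 6^60 ≡ 1 (mod 31).
Combine by CRT: x ≡ 1 (mod 11), x ≡ 1 (mod 31) ⇒ x ≡ 1 (mod 341).

1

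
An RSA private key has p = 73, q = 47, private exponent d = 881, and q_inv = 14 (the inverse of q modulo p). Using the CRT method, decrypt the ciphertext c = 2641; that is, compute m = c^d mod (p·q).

d_p = d mod (p−1) = 881 mod 72 = 17; d_q = d mod (q−1) = 7.
m₁ = c^(d_p) mod p: c ≡ 13 (mod 73), and 13^17 mod 73 = 26.
m₂ = c^(d_q) mod q: c ≡ 9 (mod 47), and 9^7 mod 47 = 14.
h = q_inv·(m₁ − m₂) mod p = 14·(26 − 14) mod 73 = 22.
m = m₂ + h·q = 14 + 22·47 = 1048.

1048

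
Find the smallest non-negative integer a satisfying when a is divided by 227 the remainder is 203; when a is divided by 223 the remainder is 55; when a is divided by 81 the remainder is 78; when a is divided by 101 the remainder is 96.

278660409

The moduli are pairwise coprime; N = 227·223·81·101 = 414130401.
N/227 = 1824363; 1824363 ≡ 191 (mod 227); 191·145 ≡ 1, so inverse 145.
N/223 = 1857087; 1857087 ≡ 166 (mod 223); 166·133 ≡ 1, so inverse 133.
N/81 = 5112721; 5112721 ≡ 1 (mod 81), inverse 1.
N/101 = 4100301; 4100301 ≡ 4 (mod 101); 4·76 ≡ 1, so inverse 76.
a ≡ 203·1824363·145 + 55·1857087·133 + 78·5112721·1 + 96·4100301·76 = 97599304644.
97599304644 mod 414130401 = 278660409.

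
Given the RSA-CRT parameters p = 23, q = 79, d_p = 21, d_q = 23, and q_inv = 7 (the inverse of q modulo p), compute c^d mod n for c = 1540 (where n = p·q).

666

m₁ = c^(d_p) mod p: c ≡ 22 (mod 23), and 22^21 mod 23 = 22.
m₂ = c^(d_q) mod q: c ≡ 39 (mod 79), and 39^23 mod 79 = 34.
h = q_inv·(m₁ − m₂) mod p = 7·(22 − 34) mod 23 = 8.
m = m₂ + h·q = 34 + 8·79 = 666.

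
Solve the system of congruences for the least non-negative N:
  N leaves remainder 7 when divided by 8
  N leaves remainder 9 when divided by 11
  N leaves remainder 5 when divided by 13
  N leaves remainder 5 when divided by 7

3463

Combine the congruences pairwise.
From N ≡ 7 (mod 8) write N = 7 + 8t. Substituting into N ≡ 9 (mod 11) gives 8t ≡ 2 (mod 11), and since 8⁻¹ ≡ 7 (mod 11), t ≡ 3. Hence N ≡ 7 + 8·3 = 31 (mod 88).
From N ≡ 31 (mod 88) write N = 31 + 88t. Substituting into N ≡ 5 (mod 13) gives 88t ≡ 0 (mod 13), and since 10⁻¹ ≡ 4 (mod 13), t ≡ 0. Hence N ≡ 31 + 88·0 = 31 (mod 1144).
From N ≡ 31 (mod 1144) write N = 31 + 1144t. Substituting into N ≡ 5 (mod 7) gives 1144t ≡ 2 (mod 7), and since 3⁻¹ ≡ 5 (mod 7), t ≡ 3. Hence N ≡ 31 + 1144·3 = 3463 (mod 8008).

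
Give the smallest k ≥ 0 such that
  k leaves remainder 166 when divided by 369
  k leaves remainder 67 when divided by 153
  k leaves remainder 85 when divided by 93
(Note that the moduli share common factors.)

gcd(369, 153) = 9 and 9 | (67 − 166), so the pair is consistent; merging gives k ≡ 4963 (mod 6273), where 6273 = lcm(369, 153).
gcd(6273, 93) = 3 and 3 | (85 − 4963), so the pair is consistent; merging gives k ≡ 193153 (mod 194463), where 194463 = lcm(6273, 93).
The solution is unique modulo lcm(369, 153, 93) = 194463.

193153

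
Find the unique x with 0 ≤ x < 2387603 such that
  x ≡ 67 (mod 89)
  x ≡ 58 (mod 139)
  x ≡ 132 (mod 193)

Combine the congruences pairwise.
From x ≡ 67 (mod 89) write x = 67 + 89t. Substituting into x ≡ 58 (mod 139) gives 89t ≡ 130 (mod 139), and since 89⁻¹ ≡ 25 (mod 139), t ≡ 53. Hence x ≡ 67 + 89·53 = 4784 (mod 12371).
From x ≡ 4784 (mod 12371) write x = 4784 + 12371t. Substituting into x ≡ 132 (mod 193) gives 12371t ≡ 173 (mod 193), and since 19⁻¹ ≡ 61 (mod 193), t ≡ 131. Hence x ≡ 4784 + 12371·131 = 1625385 (mod 2387603).

1625385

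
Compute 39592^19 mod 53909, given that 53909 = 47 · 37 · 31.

19349

Mod 47: 39592 ≡ 18; 18^19 ≡ 32 (mod 47).
Mod 37: 39592 ≡ 2; 2^19 ≡ 35 (mod 37).
Mod 31: 39592 ≡ 5; 5^19 ≡ 5 (mod 31).
Combine by CRT: x ≡ 32 (mod 47), x ≡ 35 (mod 37), x ≡ 5 (mod 31) ⇒ x ≡ 19349 (mod 53909).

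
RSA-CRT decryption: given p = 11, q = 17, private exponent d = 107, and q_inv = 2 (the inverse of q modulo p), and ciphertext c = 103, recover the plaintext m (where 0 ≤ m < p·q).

137

d_p = d mod (p−1) = 107 mod 10 = 7; d_q = d mod (q−1) = 11.
m₁ = c^(d_p) mod p: c ≡ 4 (mod 11), and 4^7 mod 11 = 5.
m₂ = c^(d_q) mod q: c ≡ 1 (mod 17), and 1^11 mod 17 = 1.
h = q_inv·(m₁ − m₂) mod p = 2·(5 − 1) mod 11 = 8.
m = m₂ + h·q = 1 + 8·17 = 137.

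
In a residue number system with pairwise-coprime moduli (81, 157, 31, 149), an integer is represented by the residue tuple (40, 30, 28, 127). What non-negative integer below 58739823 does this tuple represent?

The moduli are pairwise coprime; N = 81·157·31·149 = 58739823.
N/81 = 725183; 725183 ≡ 71 (mod 81); 71·8 ≡ 1, so inverse 8.
N/157 = 374139; 374139 ≡ 8 (mod 157); 8·59 ≡ 1, so inverse 59.
N/31 = 1894833; 1894833 ≡ 20 (mod 31); 20·14 ≡ 1, so inverse 14.
N/149 = 394227; 394227 ≡ 122 (mod 149); 122·11 ≡ 1, so inverse 11.
x ≡ 40·725183·8 + 30·374139·59 + 28·1894833·14 + 127·394227·11 = 2187794245.
2187794245 mod 58739823 = 14420794.

14420794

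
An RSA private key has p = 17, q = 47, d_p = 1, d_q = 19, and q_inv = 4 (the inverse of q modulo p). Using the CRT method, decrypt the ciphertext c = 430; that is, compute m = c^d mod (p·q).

294

m₁ = c^(d_p) mod p: c ≡ 5 (mod 17), and 5^1 mod 17 = 5.
m₂ = c^(d_q) mod q: c ≡ 7 (mod 47), and 7^19 mod 47 = 12.
h = q_inv·(m₁ − m₂) mod p = 4·(5 − 12) mod 17 = 6.
m = m₂ + h·q = 12 + 6·47 = 294.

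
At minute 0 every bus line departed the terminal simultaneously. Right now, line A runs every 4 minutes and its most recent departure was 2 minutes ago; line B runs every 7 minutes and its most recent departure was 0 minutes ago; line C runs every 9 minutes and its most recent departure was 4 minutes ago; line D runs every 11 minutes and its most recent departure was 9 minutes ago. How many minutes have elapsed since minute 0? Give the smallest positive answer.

From t ≡ 2 (mod 4) write t = 2 + 4s. Substituting into t ≡ 0 (mod 7) gives 4s ≡ 5 (mod 7), and since 4⁻¹ ≡ 2 (mod 7), s ≡ 3. Hence t ≡ 2 + 4·3 = 14 (mod 28).
From t ≡ 14 (mod 28) write t = 14 + 28s. Substituting into t ≡ 4 (mod 9) gives 28s ≡ 8 (mod 9), and since 1⁻¹ ≡ 1 (mod 9), s ≡ 8. Hence t ≡ 14 + 28·8 = 238 (mod 252).
From t ≡ 238 (mod 252) write t = 238 + 252s. Substituting into t ≡ 9 (mod 11) gives 252s ≡ 2 (mod 11), and since 10⁻¹ ≡ 10 (mod 11), s ≡ 9. Hence t ≡ 238 + 252·9 = 2506 (mod 2772).

2506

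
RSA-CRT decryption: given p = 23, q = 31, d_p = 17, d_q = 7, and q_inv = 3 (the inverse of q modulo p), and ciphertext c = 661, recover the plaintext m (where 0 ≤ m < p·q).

609

m₁ = c^(d_p) mod p: c ≡ 17 (mod 23), and 17^17 mod 23 = 11.
m₂ = c^(d_q) mod q: c ≡ 10 (mod 31), and 10^7 mod 31 = 20.
h = q_inv·(m₁ − m₂) mod p = 3·(11 − 20) mod 23 = 19.
m = m₂ + h·q = 20 + 19·31 = 609.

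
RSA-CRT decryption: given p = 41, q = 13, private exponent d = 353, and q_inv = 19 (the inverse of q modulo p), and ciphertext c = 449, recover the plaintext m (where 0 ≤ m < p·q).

336

d_p = d mod (p−1) = 353 mod 40 = 33; d_q = d mod (q−1) = 5.
m₁ = c^(d_p) mod p: c ≡ 39 (mod 41), and 39^33 mod 41 = 8.
m₂ = c^(d_q) mod q: c ≡ 7 (mod 13), and 7^5 mod 13 = 11.
h = q_inv·(m₁ − m₂) mod p = 19·(8 − 11) mod 41 = 25.
m = m₂ + h·q = 11 + 25·13 = 336.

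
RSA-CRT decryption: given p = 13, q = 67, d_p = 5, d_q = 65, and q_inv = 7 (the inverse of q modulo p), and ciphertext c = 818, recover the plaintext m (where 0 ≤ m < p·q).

493

m₁ = c^(d_p) mod p: c ≡ 12 (mod 13), and 12^5 mod 13 = 12.
m₂ = c^(d_q) mod q: c ≡ 14 (mod 67), and 14^65 mod 67 = 24.
h = q_inv·(m₁ − m₂) mod p = 7·(12 − 24) mod 13 = 7.
m = m₂ + h·q = 24 + 7·67 = 493.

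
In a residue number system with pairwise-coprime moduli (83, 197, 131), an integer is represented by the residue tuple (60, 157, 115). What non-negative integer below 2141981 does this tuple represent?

267486

The moduli are pairwise coprime; N = 83·197·131 = 2141981.
N/83 = 25807; 25807 ≡ 77 (mod 83); 77·69 ≡ 1, so inverse 69.
N/197 = 10873; 10873 ≡ 38 (mod 197); 38·140 ≡ 1, so inverse 140.
N/131 = 16351; 16351 ≡ 107 (mod 131); 107·60 ≡ 1, so inverse 60.
x ≡ 60·25807·69 + 157·10873·140 + 115·16351·60 = 458651420.
458651420 mod 2141981 = 267486.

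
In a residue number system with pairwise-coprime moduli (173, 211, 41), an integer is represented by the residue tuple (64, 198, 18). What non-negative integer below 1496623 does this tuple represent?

1213659

The moduli are pairwise coprime; N = 173·211·41 = 1496623.
N/173 = 8651; 8651 ≡ 1 (mod 173), inverse 1.
N/211 = 7093; 7093 ≡ 130 (mod 211); 130·112 ≡ 1, so inverse 112.
N/41 = 36503; 36503 ≡ 13 (mod 41); 13·19 ≡ 1, so inverse 19.
x ≡ 64·8651·1 + 198·7093·112 + 18·36503·19 = 170332058.
170332058 mod 1496623 = 1213659.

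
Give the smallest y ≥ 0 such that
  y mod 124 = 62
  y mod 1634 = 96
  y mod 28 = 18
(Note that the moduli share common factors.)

540950

gcd(124, 1634) = 2 and 2 | (96 − 62), so the pair is consistent; merging gives y ≡ 34410 (mod 101308), where 101308 = lcm(124, 1634).
gcd(101308, 28) = 4 and 4 | (18 − 34410), so the pair is consistent; merging gives y ≡ 540950 (mod 709156), where 709156 = lcm(101308, 28).
The solution is unique modulo lcm(124, 1634, 28) = 709156.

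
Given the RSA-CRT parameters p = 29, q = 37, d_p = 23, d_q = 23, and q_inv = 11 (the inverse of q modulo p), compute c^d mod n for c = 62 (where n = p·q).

m₁ = c^(d_p) mod p: c ≡ 4 (mod 29), and 4^23 mod 29 = 13.
m₂ = c^(d_q) mod q: c ≡ 25 (mod 37), and 25^23 mod 37 = 30.
h = q_inv·(m₁ − m₂) mod p = 11·(13 − 30) mod 29 = 16.
m = m₂ + h·q = 30 + 16·37 = 622.

622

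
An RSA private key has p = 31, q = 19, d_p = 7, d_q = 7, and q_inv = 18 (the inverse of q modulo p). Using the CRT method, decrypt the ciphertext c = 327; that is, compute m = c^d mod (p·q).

m₁ = c^(d_p) mod p: c ≡ 17 (mod 31), and 17^7 mod 31 = 12.
m₂ = c^(d_q) mod q: c ≡ 4 (mod 19), and 4^7 mod 19 = 6.
h = q_inv·(m₁ − m₂) mod p = 18·(12 − 6) mod 31 = 15.
m = m₂ + h·q = 6 + 15·19 = 291.

291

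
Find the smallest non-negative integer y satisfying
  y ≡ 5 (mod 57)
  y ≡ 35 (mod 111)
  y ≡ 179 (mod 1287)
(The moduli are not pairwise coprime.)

Combine the congruences pairwise.
gcd(57, 111) = 3 and 3 | (35 − 5), so the pair is consistent; merging gives y ≡ 1145 (mod 2109), where 2109 = lcm(57, 111).
gcd(2109, 1287) = 3 and 3 | (179 − 1145), so the pair is consistent; merging gives y ≡ 309059 (mod 904761), where 904761 = lcm(2109, 1287).
The solution is unique modulo lcm(57, 111, 1287) = 904761.

309059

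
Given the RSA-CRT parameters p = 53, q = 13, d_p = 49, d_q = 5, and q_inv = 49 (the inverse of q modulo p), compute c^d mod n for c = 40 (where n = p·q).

170

m₁ = c^(d_p) mod p: c ≡ 40 (mod 53), and 40^49 mod 53 = 11.
m₂ = c^(d_q) mod q: c ≡ 1 (mod 13), and 1^5 mod 13 = 1.
h = q_inv·(m₁ − m₂) mod p = 49·(11 − 1) mod 53 = 13.
m = m₂ + h·q = 1 + 13·13 = 170.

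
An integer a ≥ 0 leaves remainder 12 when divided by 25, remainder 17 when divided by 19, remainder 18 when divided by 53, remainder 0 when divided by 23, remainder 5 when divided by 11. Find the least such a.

3295187

From a ≡ 12 (mod 25) write a = 12 + 25t. Substituting into a ≡ 17 (mod 19) gives 25t ≡ 5 (mod 19), and since 6⁻¹ ≡ 16 (mod 19), t ≡ 4. Hence a ≡ 12 + 25·4 = 112 (mod 475).
From a ≡ 112 (mod 475) write a = 112 + 475t. Substituting into a ≡ 18 (mod 53) gives 475t ≡ 12 (mod 53), and since 51⁻¹ ≡ 26 (mod 53), t ≡ 47. Hence a ≡ 112 + 475·47 = 22437 (mod 25175).
From a ≡ 22437 (mod 25175) write a = 22437 + 25175t. Substituting into a ≡ 0 (mod 23) gives 25175t ≡ 11 (mod 23), and since 13⁻¹ ≡ 16 (mod 23), t ≡ 15. Hence a ≡ 22437 + 25175·15 = 400062 (mod 579025).
From a ≡ 400062 (mod 579025) write a = 400062 + 579025t. Substituting into a ≡ 5 (mod 11) gives 579025t ≡ 2 (mod 11), and since 7⁻¹ ≡ 8 (mod 11), t ≡ 5. Hence a ≡ 400062 + 579025·5 = 3295187 (mod 6369275).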